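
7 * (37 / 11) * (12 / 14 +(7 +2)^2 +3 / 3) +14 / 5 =107454 / 55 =1953.71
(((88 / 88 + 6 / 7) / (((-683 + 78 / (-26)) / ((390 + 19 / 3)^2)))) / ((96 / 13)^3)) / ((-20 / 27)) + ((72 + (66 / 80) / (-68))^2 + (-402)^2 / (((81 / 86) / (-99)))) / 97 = -694987707922533441139 / 3969942139699200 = -175062.43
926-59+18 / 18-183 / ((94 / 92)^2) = 1530184 / 2209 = 692.70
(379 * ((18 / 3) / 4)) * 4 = 2274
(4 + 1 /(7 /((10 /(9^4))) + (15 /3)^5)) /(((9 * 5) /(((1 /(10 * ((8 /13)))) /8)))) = 222963 /123483200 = 0.00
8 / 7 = 1.14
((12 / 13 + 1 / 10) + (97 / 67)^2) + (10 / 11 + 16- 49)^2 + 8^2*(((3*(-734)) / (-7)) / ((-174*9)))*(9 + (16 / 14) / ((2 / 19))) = 702271944715613 / 903056484330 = 777.66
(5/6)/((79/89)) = 445/474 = 0.94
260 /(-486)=-130 /243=-0.53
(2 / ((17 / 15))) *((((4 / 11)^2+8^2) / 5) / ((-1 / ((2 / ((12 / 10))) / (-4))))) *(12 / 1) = 232800 / 2057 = 113.17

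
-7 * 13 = -91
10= 10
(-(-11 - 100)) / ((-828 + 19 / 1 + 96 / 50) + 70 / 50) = -925 / 6714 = -0.14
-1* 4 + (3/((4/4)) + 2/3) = -1/3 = -0.33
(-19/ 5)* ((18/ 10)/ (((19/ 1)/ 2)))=-18/ 25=-0.72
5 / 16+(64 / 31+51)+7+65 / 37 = 1140279 / 18352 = 62.13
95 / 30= 19 / 6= 3.17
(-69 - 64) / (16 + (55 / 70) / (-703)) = -1308986 / 157461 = -8.31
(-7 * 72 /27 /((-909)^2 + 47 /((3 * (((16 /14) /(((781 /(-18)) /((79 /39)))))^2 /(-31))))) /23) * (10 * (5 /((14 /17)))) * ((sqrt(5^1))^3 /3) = -16296499200 * sqrt(5) /130108718826949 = -0.00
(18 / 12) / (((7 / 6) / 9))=81 / 7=11.57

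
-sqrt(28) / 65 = -2 * sqrt(7) / 65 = -0.08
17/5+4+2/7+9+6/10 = 121/7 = 17.29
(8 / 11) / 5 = 8 / 55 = 0.15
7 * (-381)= -2667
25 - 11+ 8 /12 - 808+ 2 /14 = -16657 /21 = -793.19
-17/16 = -1.06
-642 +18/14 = -4485/7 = -640.71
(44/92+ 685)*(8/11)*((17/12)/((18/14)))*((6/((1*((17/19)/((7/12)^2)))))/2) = 51373511/81972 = 626.72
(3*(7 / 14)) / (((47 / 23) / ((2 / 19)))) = 69 / 893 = 0.08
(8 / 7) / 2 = 0.57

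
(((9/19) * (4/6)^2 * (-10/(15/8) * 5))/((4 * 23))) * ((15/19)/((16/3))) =-75/8303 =-0.01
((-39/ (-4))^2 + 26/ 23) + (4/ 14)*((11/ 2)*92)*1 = 620209/ 2576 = 240.76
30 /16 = 15 /8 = 1.88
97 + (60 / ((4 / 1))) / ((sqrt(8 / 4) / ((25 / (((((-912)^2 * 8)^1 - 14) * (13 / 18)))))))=3375 * sqrt(2) / 86501194 + 97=97.00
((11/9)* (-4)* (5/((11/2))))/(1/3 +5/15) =-6.67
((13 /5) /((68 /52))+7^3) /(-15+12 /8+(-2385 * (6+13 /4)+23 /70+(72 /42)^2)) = -5747504 /367710901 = -0.02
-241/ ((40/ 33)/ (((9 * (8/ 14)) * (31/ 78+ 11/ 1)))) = -3030093/ 260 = -11654.20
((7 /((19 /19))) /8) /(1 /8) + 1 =8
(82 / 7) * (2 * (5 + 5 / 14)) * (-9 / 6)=-9225 / 49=-188.27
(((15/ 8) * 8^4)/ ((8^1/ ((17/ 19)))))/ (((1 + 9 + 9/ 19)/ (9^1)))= 146880/ 199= 738.09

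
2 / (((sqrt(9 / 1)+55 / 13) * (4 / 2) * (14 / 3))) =39 / 1316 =0.03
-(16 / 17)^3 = -4096 / 4913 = -0.83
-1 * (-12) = 12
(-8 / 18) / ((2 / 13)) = -26 / 9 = -2.89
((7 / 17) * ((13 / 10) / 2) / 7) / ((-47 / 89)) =-1157 / 15980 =-0.07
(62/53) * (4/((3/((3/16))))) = 31/106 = 0.29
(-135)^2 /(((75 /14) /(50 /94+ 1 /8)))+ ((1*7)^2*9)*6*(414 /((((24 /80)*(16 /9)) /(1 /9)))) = 43325037 /188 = 230452.32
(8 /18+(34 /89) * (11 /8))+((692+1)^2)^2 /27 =27369173440559 /3204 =8542188963.97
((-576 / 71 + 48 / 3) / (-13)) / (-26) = 280 / 11999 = 0.02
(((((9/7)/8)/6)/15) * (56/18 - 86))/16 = -373/40320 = -0.01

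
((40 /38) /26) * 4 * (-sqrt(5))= -40 * sqrt(5) /247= -0.36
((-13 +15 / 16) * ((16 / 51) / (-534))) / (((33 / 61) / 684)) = 447374 / 49929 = 8.96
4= 4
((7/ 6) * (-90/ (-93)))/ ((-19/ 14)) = -490/ 589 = -0.83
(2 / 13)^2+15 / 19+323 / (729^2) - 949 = -1618039111795 / 1706457051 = -948.19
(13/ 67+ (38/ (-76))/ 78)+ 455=4757621/ 10452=455.19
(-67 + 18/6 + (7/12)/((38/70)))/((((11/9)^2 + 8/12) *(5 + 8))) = -387369/172900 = -2.24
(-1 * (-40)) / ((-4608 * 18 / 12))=-5 / 864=-0.01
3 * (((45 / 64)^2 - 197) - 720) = -11262021 / 4096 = -2749.52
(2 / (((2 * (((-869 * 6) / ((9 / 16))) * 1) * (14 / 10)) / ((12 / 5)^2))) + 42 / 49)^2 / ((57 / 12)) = 2715764769 / 17576372275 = 0.15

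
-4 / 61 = -0.07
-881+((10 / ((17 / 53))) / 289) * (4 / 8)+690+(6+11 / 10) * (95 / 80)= -143471243 / 786080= -182.51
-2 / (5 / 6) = -12 / 5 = -2.40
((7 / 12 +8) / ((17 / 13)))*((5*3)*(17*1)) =6695 / 4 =1673.75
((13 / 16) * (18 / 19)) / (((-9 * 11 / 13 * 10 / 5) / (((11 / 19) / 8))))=-169 / 46208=-0.00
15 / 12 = 5 / 4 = 1.25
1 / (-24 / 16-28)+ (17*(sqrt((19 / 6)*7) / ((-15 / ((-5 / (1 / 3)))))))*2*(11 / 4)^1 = -2 / 59+ 187*sqrt(798) / 12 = 440.18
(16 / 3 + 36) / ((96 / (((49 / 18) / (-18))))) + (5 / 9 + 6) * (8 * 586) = 30732.38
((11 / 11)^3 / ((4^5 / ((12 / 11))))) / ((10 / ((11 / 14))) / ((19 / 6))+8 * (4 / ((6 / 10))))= 171 / 9205760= 0.00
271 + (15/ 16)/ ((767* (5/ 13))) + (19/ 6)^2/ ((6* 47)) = 271.04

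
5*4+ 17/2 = 28.50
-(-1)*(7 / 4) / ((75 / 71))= 497 / 300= 1.66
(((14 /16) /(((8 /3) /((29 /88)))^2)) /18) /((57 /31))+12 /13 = 5426393965 /5876023296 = 0.92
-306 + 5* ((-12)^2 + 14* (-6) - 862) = -4316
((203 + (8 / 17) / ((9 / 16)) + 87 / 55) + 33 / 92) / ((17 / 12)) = 145.25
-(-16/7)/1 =16/7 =2.29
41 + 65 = 106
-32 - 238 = -270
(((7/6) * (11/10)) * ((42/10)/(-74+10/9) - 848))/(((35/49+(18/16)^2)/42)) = -20990172434/909175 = -23087.05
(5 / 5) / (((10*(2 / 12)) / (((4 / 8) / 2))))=3 / 20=0.15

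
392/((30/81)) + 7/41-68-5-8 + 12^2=229922/205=1121.57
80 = 80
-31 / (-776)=31 / 776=0.04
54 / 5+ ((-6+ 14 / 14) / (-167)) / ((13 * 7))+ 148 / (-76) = 12781152 / 1443715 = 8.85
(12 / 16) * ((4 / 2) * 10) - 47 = -32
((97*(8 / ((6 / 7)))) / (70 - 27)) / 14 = 194 / 129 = 1.50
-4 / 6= -2 / 3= -0.67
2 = 2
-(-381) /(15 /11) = 1397 /5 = 279.40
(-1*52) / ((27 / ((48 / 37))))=-832 / 333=-2.50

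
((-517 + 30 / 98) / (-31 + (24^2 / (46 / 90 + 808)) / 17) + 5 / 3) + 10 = 79817069009 / 2814744387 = 28.36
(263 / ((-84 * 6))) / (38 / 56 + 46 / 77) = -2893 / 7074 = -0.41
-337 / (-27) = 337 / 27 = 12.48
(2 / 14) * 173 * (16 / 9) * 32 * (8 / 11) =708608 / 693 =1022.52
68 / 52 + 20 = 277 / 13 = 21.31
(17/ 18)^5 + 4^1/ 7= 17497271/ 13226976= 1.32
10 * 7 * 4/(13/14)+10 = 4050/13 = 311.54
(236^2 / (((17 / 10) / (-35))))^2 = 1314880418546.71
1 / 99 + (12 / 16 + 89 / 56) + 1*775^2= 3329878025 / 5544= 600627.35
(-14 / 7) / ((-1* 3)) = 2 / 3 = 0.67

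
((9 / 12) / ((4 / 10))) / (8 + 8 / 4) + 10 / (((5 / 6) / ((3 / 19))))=633 / 304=2.08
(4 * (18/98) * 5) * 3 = 540/49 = 11.02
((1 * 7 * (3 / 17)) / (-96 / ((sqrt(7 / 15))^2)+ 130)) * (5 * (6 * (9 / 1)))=-3969 / 901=-4.41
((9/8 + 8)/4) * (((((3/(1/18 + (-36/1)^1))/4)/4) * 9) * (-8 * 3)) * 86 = 2288331/10352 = 221.05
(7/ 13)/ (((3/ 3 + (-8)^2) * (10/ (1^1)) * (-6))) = -7/ 50700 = -0.00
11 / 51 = 0.22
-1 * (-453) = 453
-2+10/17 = -24/17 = -1.41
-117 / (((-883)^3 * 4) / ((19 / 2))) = 2223 / 5507723096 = 0.00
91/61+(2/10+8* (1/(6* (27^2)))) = 1129712/667035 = 1.69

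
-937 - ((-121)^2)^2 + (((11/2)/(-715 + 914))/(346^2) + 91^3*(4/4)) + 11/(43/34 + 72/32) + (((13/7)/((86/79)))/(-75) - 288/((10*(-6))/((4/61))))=-3349690698576690811713317/15681614181605400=-213606243.58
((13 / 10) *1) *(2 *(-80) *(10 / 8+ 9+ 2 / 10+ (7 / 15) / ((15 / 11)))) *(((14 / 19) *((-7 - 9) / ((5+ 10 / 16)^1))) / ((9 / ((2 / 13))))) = 139245568 / 1731375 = 80.42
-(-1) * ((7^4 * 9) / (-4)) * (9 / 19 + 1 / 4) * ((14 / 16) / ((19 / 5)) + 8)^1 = -32176.40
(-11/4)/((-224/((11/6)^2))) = 1331/32256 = 0.04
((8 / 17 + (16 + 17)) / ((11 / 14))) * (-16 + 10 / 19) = -2342004 / 3553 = -659.16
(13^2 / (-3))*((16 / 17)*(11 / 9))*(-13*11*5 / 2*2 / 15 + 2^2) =3896464 / 1377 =2829.68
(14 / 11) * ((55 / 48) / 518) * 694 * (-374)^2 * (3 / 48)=60671215 / 3552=17080.86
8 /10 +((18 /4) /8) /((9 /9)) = 109 /80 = 1.36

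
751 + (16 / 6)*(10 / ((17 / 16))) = 39581 / 51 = 776.10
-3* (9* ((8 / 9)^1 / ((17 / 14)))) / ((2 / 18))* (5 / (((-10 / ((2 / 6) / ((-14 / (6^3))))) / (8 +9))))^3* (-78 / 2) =28396427904 / 49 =579518936.82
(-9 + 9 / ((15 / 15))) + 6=6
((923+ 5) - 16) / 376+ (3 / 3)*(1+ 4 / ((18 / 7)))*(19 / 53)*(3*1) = 38665 / 7473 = 5.17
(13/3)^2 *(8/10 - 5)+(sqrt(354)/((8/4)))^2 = 289/30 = 9.63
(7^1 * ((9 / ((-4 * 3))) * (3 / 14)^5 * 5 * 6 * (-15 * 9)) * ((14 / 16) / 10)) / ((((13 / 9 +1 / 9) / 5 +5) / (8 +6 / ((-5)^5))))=6641418177 / 5246528000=1.27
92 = 92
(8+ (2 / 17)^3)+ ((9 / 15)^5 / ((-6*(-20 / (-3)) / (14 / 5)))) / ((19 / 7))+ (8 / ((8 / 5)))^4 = 18465192438409 / 29170937500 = 633.00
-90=-90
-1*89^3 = -704969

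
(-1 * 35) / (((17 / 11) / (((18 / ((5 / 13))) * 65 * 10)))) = -11711700 / 17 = -688923.53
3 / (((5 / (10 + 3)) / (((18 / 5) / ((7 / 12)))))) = 8424 / 175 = 48.14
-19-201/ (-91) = -1528/ 91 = -16.79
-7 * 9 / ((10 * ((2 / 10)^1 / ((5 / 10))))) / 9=-7 / 4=-1.75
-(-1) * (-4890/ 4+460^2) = 420755/ 2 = 210377.50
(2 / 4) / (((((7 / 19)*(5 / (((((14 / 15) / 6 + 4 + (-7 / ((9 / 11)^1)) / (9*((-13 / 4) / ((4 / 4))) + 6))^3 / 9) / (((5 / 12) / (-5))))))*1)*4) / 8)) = -515625347685316 / 7696188320625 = -67.00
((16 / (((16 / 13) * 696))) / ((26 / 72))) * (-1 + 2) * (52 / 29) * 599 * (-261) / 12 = -70083 / 58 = -1208.33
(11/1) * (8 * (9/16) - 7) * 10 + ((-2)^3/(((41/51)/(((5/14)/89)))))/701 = -4924052845/17905643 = -275.00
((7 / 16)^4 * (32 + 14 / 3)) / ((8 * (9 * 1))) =132055 / 7077888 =0.02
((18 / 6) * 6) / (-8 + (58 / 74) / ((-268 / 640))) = -22311 / 12236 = -1.82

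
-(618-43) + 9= -566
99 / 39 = 33 / 13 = 2.54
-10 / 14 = -5 / 7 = -0.71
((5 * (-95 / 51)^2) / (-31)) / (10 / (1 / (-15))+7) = 45125 / 11530233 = 0.00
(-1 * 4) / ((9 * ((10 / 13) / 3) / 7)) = -12.13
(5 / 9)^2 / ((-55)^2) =1 / 9801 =0.00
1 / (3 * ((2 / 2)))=0.33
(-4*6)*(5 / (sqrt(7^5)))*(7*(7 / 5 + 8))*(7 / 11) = -1128*sqrt(7) / 77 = -38.76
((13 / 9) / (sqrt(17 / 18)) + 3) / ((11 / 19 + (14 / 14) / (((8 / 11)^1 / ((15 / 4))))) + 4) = 7904 * sqrt(34) / 301869 + 608 / 1973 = 0.46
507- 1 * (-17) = 524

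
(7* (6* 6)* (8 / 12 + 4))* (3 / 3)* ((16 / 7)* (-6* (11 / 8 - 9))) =122976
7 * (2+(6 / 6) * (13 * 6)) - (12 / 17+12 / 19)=180448 / 323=558.66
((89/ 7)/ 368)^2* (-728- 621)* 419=-4477194751/ 6635776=-674.71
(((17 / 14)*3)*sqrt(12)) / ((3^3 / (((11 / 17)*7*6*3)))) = 22*sqrt(3) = 38.11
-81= -81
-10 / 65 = -2 / 13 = -0.15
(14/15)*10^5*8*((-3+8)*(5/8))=7000000/3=2333333.33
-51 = -51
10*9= 90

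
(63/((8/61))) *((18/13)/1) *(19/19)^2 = 34587/52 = 665.13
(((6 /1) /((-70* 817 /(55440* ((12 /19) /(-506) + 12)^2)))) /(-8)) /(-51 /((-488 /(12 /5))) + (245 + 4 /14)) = 767082403296720 /1799374707479723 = 0.43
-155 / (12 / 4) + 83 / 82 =-50.65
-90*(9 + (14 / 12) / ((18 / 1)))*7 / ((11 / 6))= -3115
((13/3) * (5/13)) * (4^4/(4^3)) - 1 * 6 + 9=29/3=9.67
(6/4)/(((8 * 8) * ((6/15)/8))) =15/32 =0.47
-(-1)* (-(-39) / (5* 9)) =13 / 15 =0.87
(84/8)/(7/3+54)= 63/338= 0.19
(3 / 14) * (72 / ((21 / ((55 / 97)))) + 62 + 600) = 676227 / 4753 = 142.27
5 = 5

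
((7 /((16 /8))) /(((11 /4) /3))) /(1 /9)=378 /11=34.36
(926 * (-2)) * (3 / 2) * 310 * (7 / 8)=-1507065 / 2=-753532.50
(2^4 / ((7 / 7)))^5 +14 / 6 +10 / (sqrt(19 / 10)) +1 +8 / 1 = 10 * sqrt(190) / 19 +3145762 / 3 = 1048594.59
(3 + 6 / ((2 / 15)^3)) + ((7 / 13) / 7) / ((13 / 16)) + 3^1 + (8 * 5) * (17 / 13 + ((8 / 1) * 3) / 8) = 1831725 / 676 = 2709.65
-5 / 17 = -0.29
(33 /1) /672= 11 /224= 0.05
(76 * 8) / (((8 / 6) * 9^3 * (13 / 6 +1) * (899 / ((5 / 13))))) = 80 / 946647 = 0.00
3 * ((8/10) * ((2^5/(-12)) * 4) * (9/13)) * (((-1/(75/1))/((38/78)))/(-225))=-128/59375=-0.00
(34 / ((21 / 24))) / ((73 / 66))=17952 / 511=35.13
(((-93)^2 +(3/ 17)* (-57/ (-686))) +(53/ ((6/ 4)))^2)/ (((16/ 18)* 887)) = 1038817513/ 82753552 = 12.55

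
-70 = -70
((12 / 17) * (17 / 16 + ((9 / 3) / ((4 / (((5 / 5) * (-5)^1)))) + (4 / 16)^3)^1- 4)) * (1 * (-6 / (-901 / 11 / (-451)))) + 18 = 21270771 / 122536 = 173.59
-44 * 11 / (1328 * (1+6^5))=-11 / 234724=-0.00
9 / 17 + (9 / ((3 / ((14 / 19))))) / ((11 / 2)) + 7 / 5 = 41416 / 17765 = 2.33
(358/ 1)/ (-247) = -358/ 247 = -1.45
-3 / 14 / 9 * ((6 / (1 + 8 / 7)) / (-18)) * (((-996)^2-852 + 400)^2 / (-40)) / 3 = -61449947881 / 2025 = -30345653.27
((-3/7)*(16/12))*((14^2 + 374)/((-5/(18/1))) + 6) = 8184/7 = 1169.14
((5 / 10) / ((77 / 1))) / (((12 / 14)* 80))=1 / 10560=0.00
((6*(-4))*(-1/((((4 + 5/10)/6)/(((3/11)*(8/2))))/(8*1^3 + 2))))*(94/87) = 120320/319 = 377.18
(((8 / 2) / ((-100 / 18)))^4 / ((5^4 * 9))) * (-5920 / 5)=-13810176 / 244140625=-0.06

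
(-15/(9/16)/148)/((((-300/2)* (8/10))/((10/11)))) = 5/3663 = 0.00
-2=-2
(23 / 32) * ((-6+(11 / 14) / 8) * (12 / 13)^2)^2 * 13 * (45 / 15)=708.86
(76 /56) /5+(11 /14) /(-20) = 13 /56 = 0.23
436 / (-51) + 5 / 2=-617 / 102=-6.05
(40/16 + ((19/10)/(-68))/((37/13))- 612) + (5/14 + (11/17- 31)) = -112629729/176120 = -639.51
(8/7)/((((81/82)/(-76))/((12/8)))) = -24928/189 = -131.89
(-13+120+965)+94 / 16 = 1077.88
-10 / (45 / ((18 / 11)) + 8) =-20 / 71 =-0.28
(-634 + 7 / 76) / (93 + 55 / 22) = -48177 / 7258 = -6.64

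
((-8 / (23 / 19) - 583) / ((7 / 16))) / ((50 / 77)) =-1193368 / 575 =-2075.42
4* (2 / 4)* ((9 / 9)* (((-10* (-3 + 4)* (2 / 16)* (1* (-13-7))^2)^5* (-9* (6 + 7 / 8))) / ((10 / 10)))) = 3867187500000000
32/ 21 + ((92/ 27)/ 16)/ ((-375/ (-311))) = 482071/ 283500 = 1.70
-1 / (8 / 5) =-5 / 8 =-0.62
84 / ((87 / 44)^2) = 54208 / 2523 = 21.49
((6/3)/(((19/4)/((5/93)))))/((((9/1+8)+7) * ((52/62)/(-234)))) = -5/19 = -0.26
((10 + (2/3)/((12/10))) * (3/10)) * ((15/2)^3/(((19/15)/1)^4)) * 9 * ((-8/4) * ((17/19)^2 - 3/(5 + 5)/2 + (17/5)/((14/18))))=-26019593296875/554646176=-46912.06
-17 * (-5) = 85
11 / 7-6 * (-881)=37013 / 7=5287.57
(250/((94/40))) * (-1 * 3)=-15000/47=-319.15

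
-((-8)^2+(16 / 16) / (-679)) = -43455 / 679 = -64.00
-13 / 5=-2.60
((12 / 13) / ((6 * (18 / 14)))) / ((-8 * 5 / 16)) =-28 / 585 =-0.05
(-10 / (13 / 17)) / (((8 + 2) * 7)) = -17 / 91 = -0.19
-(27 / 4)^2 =-729 / 16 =-45.56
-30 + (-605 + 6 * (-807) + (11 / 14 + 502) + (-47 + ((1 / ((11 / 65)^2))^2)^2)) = 4445958594211093 / 3001024334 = 1481480.35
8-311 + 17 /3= -892 /3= -297.33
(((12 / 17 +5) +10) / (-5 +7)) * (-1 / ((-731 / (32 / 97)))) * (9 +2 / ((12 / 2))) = 39872 / 1205419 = 0.03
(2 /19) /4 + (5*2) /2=191 /38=5.03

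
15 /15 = 1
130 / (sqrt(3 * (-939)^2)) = 130 * sqrt(3) / 2817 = 0.08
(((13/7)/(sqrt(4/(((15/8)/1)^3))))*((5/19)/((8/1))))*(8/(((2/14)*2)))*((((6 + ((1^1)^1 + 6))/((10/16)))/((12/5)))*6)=12675*sqrt(30)/608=114.18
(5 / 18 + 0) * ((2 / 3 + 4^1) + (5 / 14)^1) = 1055 / 756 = 1.40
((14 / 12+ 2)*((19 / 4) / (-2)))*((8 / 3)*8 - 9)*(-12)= 13357 / 12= 1113.08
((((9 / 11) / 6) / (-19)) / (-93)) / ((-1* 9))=-1 / 116622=-0.00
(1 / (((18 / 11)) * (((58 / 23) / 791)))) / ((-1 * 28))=-28589 / 4176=-6.85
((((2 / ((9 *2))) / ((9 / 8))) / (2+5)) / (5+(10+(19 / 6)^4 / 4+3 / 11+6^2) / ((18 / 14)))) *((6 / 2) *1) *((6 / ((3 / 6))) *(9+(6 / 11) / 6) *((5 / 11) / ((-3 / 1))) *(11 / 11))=-27648000 / 2392496953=-0.01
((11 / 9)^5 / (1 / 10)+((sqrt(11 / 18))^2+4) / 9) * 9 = 3281527 / 13122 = 250.08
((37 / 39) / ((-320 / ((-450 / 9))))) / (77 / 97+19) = 0.01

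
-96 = -96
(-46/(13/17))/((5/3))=-2346/65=-36.09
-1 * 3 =-3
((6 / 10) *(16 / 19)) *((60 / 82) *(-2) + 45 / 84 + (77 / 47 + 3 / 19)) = 10684164 / 24347645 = 0.44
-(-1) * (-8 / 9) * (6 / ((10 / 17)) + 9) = -256 / 15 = -17.07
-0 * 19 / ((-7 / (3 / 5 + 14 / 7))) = 0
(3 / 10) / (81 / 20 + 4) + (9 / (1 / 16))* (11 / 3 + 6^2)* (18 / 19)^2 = 297962934 / 58121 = 5126.60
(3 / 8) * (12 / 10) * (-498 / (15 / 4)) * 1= -1494 / 25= -59.76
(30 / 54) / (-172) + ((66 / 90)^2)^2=2490127 / 8707500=0.29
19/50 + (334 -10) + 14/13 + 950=829047/650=1275.46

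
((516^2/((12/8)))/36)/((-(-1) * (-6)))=-7396/9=-821.78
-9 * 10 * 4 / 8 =-45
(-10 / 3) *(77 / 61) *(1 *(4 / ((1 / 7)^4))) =-7395080 / 183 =-40410.27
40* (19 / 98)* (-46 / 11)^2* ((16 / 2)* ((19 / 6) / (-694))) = -30555040 / 6172089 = -4.95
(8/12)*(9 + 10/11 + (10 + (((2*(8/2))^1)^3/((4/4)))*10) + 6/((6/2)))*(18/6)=113122/11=10283.82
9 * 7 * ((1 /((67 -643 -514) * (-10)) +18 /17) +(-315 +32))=-3291352029 /185300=-17762.29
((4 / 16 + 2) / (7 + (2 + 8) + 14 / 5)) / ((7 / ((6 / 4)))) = 15 / 616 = 0.02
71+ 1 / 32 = 2273 / 32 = 71.03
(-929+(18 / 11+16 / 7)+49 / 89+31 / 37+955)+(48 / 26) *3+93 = 428020149 / 3296293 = 129.85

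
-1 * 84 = -84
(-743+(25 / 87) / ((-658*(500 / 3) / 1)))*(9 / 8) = -2552026689 / 3053120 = -835.88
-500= -500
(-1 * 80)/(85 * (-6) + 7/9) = 720/4583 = 0.16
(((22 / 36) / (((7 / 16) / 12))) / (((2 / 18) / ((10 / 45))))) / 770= 32 / 735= 0.04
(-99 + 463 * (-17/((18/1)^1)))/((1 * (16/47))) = -453691/288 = -1575.32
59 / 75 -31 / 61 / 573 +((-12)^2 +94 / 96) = 2037968869 / 13981200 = 145.76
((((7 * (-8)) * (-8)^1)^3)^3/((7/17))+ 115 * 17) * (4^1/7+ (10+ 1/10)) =1318783816859083325484452001/70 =18839768812272618935492170.00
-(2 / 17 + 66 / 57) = -412 / 323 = -1.28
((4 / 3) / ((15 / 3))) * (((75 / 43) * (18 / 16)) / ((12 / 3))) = 45 / 344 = 0.13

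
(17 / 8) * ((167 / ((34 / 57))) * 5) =47595 / 16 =2974.69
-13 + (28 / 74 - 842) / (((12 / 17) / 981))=-1169656.65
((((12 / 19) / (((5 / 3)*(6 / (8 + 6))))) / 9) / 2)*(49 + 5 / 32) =11011 / 4560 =2.41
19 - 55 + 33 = -3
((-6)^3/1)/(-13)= 216/13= 16.62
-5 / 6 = -0.83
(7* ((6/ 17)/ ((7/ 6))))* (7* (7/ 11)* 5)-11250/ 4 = -1034235/ 374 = -2765.33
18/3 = 6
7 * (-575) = -4025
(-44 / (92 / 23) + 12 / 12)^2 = 100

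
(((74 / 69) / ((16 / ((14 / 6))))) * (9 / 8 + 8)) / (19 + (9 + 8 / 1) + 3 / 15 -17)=94535 / 1271808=0.07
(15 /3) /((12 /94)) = 39.17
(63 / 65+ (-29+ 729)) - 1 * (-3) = 45758 / 65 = 703.97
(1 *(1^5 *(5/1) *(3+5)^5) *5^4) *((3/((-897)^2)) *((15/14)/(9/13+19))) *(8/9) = 8000000/433251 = 18.47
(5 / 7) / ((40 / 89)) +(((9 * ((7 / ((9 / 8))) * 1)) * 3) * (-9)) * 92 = -7789735 / 56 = -139102.41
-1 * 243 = -243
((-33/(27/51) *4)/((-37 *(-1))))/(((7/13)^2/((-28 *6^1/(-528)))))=-5746/777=-7.40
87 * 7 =609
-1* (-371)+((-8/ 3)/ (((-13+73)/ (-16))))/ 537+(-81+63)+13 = 366.00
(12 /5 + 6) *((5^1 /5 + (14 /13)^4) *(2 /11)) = 5626068 /1570855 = 3.58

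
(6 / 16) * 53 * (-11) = -1749 / 8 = -218.62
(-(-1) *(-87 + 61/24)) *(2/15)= -2027/180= -11.26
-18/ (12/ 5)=-15/ 2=-7.50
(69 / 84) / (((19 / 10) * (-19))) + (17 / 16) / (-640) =-631759 / 25876480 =-0.02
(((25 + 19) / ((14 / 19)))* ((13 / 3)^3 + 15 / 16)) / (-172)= -7431413 / 260064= -28.58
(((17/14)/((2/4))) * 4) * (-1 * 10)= -680/7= -97.14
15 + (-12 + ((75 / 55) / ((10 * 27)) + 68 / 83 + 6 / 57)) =3.93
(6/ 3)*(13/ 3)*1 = 26/ 3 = 8.67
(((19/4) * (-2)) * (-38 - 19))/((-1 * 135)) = -361/90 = -4.01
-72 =-72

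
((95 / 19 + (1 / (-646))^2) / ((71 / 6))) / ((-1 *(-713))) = 6259743 / 10562893934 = 0.00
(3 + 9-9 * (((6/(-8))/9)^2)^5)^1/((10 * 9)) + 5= 3178424696831/619173642240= 5.13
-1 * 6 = -6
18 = 18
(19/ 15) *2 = 38/ 15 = 2.53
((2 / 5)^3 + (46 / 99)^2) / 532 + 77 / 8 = 12547190941 / 1303533000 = 9.63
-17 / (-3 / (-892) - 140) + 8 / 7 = 1105164 / 874139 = 1.26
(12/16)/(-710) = -3/2840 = -0.00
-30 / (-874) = 15 / 437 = 0.03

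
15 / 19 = 0.79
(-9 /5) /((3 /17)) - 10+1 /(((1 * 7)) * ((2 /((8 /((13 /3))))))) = -9131 /455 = -20.07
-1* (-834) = 834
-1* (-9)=9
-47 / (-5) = 47 / 5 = 9.40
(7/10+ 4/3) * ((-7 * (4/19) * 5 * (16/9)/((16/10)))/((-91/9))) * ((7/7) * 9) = 3660/247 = 14.82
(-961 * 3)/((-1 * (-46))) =-2883/46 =-62.67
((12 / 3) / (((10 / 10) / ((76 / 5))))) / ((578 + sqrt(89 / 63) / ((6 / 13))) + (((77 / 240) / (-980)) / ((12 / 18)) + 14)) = 1462870834145280 / 14243460982384201-254951424000 * sqrt(623) / 14243460982384201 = 0.10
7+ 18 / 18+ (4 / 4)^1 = 9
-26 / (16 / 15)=-195 / 8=-24.38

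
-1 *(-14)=14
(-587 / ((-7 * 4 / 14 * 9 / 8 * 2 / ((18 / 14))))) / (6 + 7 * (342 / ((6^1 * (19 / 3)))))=1174 / 483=2.43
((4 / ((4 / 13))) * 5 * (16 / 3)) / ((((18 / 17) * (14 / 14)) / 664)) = 5869760 / 27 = 217398.52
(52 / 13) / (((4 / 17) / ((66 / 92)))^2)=314721 / 8464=37.18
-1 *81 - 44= -125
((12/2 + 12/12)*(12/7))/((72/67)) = 67/6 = 11.17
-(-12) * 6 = 72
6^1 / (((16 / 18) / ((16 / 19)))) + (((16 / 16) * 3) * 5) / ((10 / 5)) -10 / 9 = 4129 / 342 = 12.07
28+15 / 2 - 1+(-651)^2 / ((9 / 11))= 1036027 / 2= 518013.50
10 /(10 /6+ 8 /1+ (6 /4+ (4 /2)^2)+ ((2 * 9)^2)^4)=60 /66119763547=0.00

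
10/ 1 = 10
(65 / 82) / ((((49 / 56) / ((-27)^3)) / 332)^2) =88822314837434880 / 2009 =44212202507433.99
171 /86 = 1.99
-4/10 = -2/5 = -0.40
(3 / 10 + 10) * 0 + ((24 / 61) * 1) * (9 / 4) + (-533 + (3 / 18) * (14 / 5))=-486458 / 915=-531.65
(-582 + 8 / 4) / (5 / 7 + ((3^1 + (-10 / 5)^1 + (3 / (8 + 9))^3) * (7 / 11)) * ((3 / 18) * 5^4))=-131648748 / 15290879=-8.61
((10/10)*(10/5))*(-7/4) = -3.50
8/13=0.62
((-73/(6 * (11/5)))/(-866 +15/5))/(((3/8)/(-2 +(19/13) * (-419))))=-11661020/1110681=-10.50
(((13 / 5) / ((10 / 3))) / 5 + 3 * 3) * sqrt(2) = 2289 * sqrt(2) / 250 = 12.95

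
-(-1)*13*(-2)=-26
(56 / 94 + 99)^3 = 102568953241 / 103823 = 987921.30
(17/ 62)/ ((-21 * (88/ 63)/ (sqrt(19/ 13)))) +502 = 501.99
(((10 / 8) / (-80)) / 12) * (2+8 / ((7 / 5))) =-9 / 896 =-0.01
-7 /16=-0.44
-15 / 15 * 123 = -123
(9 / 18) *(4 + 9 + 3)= 8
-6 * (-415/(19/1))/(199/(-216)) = -537840/3781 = -142.25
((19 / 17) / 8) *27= 513 / 136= 3.77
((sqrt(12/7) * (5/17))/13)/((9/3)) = 10 * sqrt(21)/4641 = 0.01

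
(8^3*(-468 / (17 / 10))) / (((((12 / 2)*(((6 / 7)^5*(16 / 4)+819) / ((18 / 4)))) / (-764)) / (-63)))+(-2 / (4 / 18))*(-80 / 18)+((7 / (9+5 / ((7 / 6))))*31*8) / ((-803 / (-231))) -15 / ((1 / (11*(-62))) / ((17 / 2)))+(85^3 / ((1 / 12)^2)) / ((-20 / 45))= -390143292881391261 / 1902320213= -205088128.81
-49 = -49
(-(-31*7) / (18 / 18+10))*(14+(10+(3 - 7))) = 4340 / 11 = 394.55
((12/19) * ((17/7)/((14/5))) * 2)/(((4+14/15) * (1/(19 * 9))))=68850/1813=37.98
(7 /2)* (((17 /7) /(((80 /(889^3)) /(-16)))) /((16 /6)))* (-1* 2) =35832363819 /40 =895809095.48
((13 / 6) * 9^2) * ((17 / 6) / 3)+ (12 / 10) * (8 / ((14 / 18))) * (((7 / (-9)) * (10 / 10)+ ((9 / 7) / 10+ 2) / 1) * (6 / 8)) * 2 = 934719 / 4900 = 190.76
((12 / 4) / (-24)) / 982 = -1 / 7856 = -0.00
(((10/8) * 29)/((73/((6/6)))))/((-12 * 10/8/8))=-58/219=-0.26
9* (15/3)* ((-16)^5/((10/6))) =-28311552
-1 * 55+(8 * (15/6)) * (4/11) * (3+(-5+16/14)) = -4715/77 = -61.23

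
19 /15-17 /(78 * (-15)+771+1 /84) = 131641 /100545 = 1.31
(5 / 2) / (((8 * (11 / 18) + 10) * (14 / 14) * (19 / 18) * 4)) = 405 / 10184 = 0.04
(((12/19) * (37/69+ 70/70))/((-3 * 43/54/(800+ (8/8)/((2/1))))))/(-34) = 3054708/319447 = 9.56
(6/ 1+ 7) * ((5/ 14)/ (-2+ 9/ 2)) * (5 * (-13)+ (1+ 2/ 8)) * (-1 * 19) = 62985/ 28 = 2249.46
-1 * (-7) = 7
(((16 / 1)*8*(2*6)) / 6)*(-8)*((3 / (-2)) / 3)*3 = 3072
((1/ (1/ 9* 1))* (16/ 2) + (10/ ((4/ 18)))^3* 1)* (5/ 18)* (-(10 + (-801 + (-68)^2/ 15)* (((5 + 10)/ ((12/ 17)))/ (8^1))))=6317266855/ 192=32902431.54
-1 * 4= -4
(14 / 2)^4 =2401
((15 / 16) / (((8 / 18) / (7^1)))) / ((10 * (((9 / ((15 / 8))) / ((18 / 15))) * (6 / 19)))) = 1197 / 1024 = 1.17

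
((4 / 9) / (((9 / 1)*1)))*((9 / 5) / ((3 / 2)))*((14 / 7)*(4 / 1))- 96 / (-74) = 8848 / 4995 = 1.77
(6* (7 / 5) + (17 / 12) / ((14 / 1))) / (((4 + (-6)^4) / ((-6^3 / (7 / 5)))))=-64269 / 63700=-1.01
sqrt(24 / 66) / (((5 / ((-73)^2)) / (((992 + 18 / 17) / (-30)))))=-89964178* sqrt(11) / 14025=-21274.68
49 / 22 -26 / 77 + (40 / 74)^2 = 459979 / 210826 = 2.18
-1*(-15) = 15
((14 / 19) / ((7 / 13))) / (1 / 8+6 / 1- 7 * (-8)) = 208 / 9443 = 0.02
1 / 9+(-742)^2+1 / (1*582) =961284941 / 1746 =550564.11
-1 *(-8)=8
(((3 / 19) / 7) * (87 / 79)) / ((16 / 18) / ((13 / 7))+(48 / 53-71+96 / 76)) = -1618461 / 4453435637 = -0.00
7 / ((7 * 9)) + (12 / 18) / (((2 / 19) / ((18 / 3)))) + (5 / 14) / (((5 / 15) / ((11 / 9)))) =4967 / 126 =39.42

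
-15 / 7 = -2.14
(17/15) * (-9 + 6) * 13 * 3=-663/5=-132.60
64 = 64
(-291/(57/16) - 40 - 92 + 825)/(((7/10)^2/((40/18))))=23230000/8379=2772.41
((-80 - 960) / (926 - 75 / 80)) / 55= -3328 / 162811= -0.02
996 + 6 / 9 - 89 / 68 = 203053 / 204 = 995.36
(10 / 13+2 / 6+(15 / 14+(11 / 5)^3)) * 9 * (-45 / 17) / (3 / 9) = -70883181 / 77350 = -916.40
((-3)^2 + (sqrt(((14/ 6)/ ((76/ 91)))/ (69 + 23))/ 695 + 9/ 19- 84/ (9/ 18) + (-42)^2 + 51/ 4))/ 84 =19.26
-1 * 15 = -15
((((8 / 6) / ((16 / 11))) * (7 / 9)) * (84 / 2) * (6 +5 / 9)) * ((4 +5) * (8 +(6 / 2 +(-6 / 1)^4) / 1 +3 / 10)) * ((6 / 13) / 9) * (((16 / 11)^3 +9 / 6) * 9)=92104082791 / 18876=4879427.99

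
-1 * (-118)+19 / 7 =845 / 7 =120.71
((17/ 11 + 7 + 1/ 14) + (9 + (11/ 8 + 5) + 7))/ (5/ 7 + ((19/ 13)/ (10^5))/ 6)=18613725000/ 429001463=43.39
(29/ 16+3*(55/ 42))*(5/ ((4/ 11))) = 78.94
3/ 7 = 0.43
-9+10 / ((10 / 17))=8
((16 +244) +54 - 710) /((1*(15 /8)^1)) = -1056 /5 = -211.20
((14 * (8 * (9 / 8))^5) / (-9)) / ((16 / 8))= -45927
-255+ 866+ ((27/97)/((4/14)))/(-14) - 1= 236653/388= 609.93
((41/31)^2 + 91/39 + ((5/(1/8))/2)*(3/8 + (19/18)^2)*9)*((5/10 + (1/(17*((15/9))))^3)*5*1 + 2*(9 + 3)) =6128885320931/849850740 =7211.72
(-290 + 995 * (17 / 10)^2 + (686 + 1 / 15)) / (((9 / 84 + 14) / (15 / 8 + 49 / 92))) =608716997 / 1090200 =558.35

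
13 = 13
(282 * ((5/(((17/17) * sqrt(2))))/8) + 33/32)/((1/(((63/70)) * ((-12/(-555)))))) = 2.45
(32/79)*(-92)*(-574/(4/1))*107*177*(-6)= -48006274176/79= -607674356.66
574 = 574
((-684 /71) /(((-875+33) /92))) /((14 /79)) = 1242828 /209237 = 5.94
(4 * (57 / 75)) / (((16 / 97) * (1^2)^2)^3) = 17340787 / 25600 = 677.37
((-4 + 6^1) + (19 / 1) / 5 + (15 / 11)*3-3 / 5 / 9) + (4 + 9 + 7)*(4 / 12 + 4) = 96.49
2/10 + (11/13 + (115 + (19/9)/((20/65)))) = 287603/2340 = 122.91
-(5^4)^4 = -152587890625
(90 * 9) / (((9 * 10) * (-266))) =-0.03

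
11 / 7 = 1.57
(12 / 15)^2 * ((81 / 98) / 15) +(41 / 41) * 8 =8.04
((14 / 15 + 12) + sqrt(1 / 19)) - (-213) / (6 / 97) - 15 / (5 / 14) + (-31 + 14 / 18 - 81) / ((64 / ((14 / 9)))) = sqrt(19) / 19 + 44216021 / 12960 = 3411.96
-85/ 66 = -1.29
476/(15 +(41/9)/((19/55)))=20349/1205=16.89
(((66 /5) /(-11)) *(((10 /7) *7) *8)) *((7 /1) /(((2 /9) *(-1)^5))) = 3024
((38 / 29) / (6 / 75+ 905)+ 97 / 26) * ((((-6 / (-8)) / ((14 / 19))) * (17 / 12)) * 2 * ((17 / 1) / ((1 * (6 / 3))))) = 20566847673 / 224800576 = 91.49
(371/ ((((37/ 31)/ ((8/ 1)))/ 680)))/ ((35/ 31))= 55415104/ 37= 1497705.51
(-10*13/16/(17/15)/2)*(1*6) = -2925/136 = -21.51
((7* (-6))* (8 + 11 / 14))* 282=-104058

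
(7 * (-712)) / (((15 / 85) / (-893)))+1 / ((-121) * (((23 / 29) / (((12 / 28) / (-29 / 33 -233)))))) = 1034193370168895 / 41005734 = 25220701.33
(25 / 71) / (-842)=-25 / 59782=-0.00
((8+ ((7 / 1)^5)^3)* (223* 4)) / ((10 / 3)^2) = 9528355950471657 / 25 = 381134238018866.28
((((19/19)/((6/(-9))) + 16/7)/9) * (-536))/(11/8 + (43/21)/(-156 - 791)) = -22334048/655239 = -34.09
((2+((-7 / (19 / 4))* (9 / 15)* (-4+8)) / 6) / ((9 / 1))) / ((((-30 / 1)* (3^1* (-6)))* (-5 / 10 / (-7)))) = 469 / 115425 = 0.00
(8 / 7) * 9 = 72 / 7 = 10.29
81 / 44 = 1.84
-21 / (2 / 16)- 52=-220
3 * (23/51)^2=529/867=0.61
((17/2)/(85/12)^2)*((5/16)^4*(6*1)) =675/69632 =0.01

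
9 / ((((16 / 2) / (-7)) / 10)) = -315 / 4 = -78.75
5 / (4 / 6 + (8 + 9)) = 15 / 53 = 0.28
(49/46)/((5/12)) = 294/115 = 2.56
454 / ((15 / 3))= 454 / 5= 90.80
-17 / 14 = -1.21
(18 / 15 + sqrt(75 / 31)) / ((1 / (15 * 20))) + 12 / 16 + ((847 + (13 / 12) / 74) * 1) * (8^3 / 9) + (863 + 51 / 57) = 1500 * sqrt(93) / 31 + 3751432663 / 75924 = 49876.99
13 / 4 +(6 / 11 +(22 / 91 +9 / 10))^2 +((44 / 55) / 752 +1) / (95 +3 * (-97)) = 114750852903 / 18837618800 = 6.09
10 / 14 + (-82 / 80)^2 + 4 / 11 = 262237 / 123200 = 2.13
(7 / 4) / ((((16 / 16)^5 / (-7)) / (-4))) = 49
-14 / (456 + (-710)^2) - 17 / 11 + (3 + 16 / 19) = 121091977 / 52726102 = 2.30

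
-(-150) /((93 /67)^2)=224450 /2883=77.85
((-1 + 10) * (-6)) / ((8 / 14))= -189 / 2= -94.50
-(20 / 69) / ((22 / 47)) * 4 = -1880 / 759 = -2.48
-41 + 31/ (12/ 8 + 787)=-64595/ 1577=-40.96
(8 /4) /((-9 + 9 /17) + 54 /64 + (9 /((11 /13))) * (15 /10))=11968 /49833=0.24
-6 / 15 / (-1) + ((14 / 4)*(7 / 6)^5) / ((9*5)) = 79517 / 139968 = 0.57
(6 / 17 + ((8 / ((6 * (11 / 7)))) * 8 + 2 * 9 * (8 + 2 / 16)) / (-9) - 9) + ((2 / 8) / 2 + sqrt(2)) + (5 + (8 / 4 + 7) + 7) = -182825 / 40392 + sqrt(2) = -3.11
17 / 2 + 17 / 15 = 289 / 30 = 9.63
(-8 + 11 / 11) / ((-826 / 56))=28 / 59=0.47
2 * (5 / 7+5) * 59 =4720 / 7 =674.29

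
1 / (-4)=-1 / 4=-0.25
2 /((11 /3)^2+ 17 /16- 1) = 288 /1945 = 0.15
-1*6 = -6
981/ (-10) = -981/ 10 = -98.10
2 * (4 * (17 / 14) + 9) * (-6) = -1164 / 7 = -166.29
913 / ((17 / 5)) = 4565 / 17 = 268.53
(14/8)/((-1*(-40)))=7/160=0.04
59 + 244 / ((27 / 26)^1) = 7937 / 27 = 293.96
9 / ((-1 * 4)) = -2.25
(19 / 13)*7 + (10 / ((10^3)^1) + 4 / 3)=11.57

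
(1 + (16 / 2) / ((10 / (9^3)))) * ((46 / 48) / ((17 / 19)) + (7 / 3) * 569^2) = 300104425063 / 680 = 441330036.86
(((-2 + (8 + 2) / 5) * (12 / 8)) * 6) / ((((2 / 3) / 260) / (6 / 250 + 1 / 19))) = 0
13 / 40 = 0.32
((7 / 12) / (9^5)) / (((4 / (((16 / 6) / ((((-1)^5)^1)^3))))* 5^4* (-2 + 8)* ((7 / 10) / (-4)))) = 2 / 199290375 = 0.00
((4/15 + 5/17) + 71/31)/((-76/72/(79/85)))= -10683012/4255525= -2.51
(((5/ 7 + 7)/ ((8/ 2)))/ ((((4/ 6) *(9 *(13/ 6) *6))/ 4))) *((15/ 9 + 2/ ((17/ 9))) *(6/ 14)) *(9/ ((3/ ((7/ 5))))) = 3753/ 7735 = 0.49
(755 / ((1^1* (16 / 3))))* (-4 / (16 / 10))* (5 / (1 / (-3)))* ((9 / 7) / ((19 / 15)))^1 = 22933125 / 4256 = 5388.42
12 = 12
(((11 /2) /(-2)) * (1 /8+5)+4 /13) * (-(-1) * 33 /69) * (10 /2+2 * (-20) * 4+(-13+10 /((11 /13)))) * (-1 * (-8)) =4926365 /598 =8238.07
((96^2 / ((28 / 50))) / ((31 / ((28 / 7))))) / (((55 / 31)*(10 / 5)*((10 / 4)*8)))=2304 / 77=29.92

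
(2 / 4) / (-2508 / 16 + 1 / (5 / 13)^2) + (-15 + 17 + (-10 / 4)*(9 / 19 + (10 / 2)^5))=-2226182528 / 284981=-7811.69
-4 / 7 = -0.57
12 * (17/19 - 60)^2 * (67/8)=253486929/722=351089.93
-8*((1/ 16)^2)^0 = -8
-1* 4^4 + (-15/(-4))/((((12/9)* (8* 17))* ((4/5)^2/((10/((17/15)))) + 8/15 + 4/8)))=-1154971241/4511936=-255.98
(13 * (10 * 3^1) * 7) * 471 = 1285830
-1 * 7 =-7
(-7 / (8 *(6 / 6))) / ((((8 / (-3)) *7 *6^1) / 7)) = 7 / 128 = 0.05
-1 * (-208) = 208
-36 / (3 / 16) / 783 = -64 / 261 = -0.25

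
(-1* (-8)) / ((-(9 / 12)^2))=-128 / 9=-14.22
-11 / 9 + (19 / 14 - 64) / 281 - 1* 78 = -2812835 / 35406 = -79.45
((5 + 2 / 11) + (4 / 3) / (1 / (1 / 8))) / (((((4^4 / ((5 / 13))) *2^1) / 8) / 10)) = 0.32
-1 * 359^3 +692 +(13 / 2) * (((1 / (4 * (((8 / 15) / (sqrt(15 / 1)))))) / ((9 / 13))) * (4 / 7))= -46267587 +845 * sqrt(15) / 336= -46267577.26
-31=-31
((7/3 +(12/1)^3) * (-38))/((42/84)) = -394516/3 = -131505.33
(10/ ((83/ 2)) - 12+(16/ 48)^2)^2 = 75707401/ 558009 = 135.67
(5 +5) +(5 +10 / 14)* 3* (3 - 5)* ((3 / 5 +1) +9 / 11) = -802 / 11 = -72.91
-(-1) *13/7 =13/7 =1.86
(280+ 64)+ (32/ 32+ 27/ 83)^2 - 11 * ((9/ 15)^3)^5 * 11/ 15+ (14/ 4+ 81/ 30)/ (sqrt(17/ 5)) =31 * sqrt(85)/ 85+ 363447551151251139/ 1051177978515625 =349.12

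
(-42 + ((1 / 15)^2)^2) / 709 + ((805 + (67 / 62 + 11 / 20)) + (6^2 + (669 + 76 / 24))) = 6741716693749 / 4450747500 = 1514.74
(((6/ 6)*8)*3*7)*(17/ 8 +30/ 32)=1029/ 2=514.50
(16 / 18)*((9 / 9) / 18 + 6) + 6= 922 / 81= 11.38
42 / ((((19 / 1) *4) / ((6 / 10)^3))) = 567 / 4750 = 0.12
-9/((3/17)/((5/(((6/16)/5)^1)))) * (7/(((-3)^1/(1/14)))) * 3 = 1700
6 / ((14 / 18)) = 54 / 7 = 7.71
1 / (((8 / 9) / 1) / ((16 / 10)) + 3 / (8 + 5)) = 117 / 92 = 1.27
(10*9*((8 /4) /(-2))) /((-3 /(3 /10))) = 9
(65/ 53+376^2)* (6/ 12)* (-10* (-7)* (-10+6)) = -1049019020/ 53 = -19792811.70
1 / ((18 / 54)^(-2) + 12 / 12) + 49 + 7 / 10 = 249 / 5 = 49.80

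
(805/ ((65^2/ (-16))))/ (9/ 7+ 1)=-1127/ 845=-1.33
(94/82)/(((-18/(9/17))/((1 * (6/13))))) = -141/9061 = -0.02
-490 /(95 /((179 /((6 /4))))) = -35084 /57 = -615.51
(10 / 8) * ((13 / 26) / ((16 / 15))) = 75 / 128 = 0.59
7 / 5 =1.40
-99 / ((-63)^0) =-99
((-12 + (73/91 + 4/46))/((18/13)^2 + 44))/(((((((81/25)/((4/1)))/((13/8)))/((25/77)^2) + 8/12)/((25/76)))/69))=-2763348046875/2714571862016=-1.02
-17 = -17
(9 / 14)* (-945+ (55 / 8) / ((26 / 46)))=-873135 / 1456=-599.68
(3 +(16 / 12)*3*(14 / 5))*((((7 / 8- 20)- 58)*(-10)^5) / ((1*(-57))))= -109517500 / 57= -1921359.65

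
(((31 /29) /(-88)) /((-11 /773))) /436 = 23963 /12239392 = 0.00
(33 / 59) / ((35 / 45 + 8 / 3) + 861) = 297 / 459020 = 0.00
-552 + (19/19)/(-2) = -1105/2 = -552.50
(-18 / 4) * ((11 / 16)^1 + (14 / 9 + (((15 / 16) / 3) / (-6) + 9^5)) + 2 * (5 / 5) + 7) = -17009335 / 64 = -265770.86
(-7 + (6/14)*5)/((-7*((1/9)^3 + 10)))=24786/357259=0.07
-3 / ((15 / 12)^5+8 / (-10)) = -5120 / 3843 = -1.33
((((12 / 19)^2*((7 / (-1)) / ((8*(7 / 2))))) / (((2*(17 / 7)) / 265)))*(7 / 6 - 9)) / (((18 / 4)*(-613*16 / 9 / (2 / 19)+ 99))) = -104622 / 113270609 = -0.00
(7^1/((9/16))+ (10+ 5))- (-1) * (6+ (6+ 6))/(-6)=220/9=24.44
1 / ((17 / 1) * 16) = 0.00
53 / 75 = 0.71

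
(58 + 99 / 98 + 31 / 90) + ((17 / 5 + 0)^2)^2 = 53192386 / 275625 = 192.99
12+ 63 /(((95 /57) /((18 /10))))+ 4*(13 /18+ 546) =510059 /225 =2266.93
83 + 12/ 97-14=6705/ 97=69.12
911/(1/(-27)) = -24597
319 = 319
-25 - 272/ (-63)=-1303/ 63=-20.68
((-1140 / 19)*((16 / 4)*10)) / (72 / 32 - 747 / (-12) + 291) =-1600 / 237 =-6.75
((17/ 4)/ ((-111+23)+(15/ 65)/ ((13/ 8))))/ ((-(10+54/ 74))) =106301/ 23578624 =0.00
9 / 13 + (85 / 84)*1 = 1.70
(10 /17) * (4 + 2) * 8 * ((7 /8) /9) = 140 /51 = 2.75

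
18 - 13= 5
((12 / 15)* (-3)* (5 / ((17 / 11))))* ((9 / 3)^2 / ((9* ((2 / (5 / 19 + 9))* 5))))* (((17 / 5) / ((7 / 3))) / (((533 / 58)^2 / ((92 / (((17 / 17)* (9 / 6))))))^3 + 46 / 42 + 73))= -24792512633100114591744 / 181451921565601332557525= -0.14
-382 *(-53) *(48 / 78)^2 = 1295744 / 169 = 7667.12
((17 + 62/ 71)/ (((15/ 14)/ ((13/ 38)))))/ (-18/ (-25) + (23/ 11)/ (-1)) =-162855/ 39121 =-4.16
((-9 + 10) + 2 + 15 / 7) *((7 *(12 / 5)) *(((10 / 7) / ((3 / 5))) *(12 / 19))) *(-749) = -1848960 / 19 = -97313.68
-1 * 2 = -2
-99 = -99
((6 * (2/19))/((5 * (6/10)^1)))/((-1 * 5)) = -4/95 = -0.04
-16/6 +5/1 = 7/3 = 2.33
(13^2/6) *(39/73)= 2197/146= 15.05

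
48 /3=16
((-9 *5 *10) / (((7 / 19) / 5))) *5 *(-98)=2992500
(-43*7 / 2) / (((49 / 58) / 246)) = -306762 / 7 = -43823.14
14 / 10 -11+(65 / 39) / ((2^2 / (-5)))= -701 / 60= -11.68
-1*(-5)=5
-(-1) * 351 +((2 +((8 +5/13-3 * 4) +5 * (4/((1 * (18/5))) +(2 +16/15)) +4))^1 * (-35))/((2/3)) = -67927/78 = -870.86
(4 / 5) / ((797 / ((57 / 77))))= 228 / 306845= 0.00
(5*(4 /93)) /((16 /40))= 50 /93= 0.54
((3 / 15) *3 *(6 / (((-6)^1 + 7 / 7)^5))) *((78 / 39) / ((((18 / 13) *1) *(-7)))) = 26 / 109375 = 0.00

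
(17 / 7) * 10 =170 / 7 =24.29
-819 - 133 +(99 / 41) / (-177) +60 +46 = -2046507 / 2419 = -846.01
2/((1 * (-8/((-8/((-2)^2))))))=1/2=0.50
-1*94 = -94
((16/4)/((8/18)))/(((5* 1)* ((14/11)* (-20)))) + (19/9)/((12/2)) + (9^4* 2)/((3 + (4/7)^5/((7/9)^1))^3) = 29933956974536843580547/66502852323970645800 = 450.12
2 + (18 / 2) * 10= 92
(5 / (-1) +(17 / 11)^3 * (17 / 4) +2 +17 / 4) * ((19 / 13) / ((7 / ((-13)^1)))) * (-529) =226589744 / 9317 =24320.03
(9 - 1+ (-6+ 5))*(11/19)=4.05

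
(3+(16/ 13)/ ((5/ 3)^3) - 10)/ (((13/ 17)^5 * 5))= -15537495151/ 3016755625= -5.15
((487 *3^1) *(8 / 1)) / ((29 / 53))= 619464 / 29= 21360.83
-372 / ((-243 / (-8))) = -992 / 81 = -12.25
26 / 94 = 13 / 47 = 0.28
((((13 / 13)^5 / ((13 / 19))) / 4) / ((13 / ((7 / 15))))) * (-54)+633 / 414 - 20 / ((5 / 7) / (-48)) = 78409771 / 58305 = 1344.82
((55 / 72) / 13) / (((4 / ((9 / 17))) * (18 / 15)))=275 / 42432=0.01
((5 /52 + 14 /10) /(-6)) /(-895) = 389 /1396200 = 0.00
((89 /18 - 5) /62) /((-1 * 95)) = 1 /106020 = 0.00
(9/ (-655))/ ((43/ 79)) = -711/ 28165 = -0.03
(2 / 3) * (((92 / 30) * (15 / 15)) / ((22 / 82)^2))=154652 / 5445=28.40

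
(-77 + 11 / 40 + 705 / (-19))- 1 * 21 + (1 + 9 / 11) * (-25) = -1507181 / 8360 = -180.28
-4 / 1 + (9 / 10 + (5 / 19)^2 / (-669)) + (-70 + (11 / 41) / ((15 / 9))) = -1444467379 / 19803738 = -72.94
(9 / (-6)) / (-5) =3 / 10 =0.30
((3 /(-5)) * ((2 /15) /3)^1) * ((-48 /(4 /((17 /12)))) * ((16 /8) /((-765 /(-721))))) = 2884 /3375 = 0.85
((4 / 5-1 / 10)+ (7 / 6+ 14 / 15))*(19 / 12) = 133 / 30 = 4.43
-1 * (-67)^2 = -4489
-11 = -11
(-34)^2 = 1156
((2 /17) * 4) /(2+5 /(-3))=24 /17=1.41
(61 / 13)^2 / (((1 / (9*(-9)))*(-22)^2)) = -301401 / 81796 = -3.68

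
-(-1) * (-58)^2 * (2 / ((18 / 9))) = 3364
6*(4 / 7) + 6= 66 / 7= 9.43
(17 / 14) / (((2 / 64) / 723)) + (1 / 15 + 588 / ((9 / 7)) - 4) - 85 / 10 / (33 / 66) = 998554 / 35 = 28530.11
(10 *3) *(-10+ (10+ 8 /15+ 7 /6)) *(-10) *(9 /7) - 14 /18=-41359 /63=-656.49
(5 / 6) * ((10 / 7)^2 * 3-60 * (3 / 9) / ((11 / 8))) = -11350 / 1617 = -7.02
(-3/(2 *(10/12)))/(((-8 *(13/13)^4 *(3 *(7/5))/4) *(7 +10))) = 3/238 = 0.01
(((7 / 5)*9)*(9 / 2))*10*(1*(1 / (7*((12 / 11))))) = 297 / 4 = 74.25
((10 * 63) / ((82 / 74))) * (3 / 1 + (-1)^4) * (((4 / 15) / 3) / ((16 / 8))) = 4144 / 41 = 101.07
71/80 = 0.89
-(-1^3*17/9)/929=17/8361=0.00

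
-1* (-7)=7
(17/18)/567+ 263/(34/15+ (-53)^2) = 40979543/430376814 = 0.10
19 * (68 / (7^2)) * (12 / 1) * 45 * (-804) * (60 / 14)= -16828041600 / 343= -49061345.77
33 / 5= 6.60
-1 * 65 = -65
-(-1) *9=9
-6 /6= -1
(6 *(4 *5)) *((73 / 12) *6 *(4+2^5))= 157680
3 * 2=6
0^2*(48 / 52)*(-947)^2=0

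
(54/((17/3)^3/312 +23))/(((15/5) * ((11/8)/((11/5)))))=1213056/993325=1.22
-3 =-3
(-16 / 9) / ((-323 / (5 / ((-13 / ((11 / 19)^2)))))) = -9680 / 13642551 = -0.00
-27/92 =-0.29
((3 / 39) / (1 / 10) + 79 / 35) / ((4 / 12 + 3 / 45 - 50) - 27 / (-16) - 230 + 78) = -2448 / 161707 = -0.02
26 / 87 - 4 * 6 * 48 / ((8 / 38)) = -476038 / 87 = -5471.70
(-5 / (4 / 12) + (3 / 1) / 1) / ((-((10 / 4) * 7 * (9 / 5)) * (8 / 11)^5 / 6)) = 161051 / 14336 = 11.23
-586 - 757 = -1343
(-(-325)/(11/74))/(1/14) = 336700/11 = 30609.09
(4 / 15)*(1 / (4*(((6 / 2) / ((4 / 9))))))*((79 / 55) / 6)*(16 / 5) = 2528 / 334125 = 0.01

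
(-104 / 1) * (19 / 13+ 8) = -984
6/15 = 2/5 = 0.40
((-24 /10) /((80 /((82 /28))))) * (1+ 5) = -369 /700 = -0.53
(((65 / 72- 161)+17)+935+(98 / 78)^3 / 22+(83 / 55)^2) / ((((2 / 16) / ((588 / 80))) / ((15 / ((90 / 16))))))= 111738690540694 / 897199875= 124541.58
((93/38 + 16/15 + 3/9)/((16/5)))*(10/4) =3655/1216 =3.01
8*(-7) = -56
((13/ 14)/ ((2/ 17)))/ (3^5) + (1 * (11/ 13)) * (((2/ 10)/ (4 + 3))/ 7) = 111247/ 3095820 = 0.04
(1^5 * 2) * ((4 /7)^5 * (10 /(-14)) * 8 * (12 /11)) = -983040 /1294139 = -0.76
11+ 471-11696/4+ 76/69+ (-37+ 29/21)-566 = -3042.52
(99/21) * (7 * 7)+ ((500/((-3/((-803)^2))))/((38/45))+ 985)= -2418010646/19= -127263718.21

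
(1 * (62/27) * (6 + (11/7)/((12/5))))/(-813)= -0.02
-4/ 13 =-0.31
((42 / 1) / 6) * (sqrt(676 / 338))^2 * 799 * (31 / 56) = 24769 / 4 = 6192.25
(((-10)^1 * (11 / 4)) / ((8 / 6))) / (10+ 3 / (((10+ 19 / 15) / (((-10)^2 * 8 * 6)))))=-507 / 31664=-0.02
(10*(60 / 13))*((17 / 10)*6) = 6120 / 13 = 470.77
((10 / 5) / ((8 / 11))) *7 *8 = 154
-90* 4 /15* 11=-264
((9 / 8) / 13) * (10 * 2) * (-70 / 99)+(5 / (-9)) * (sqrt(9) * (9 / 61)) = -1.47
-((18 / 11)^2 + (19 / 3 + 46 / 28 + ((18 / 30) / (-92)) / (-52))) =-647557903 / 60780720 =-10.65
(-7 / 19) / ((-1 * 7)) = 1 / 19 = 0.05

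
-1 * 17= -17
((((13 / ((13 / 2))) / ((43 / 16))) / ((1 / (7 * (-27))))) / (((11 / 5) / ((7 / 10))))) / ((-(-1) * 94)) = -10584 / 22231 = -0.48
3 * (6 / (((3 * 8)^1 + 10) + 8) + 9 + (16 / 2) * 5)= 1032 / 7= 147.43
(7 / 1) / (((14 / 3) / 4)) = 6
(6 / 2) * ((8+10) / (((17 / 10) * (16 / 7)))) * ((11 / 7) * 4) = 1485 / 17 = 87.35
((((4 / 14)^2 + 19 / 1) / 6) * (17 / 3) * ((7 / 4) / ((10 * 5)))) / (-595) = -187 / 176400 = -0.00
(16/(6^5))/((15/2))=1/3645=0.00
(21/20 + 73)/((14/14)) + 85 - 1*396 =-4739/20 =-236.95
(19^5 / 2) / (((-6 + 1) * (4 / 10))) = -2476099 / 4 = -619024.75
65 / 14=4.64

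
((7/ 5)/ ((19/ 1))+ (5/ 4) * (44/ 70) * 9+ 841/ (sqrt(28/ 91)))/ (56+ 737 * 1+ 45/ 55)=104533/ 11613560+ 9251 * sqrt(13)/ 17464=1.92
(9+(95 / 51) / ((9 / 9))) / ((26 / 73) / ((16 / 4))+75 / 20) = 161768 / 57171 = 2.83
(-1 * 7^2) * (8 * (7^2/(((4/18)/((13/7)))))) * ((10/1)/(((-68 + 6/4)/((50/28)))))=819000/19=43105.26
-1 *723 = -723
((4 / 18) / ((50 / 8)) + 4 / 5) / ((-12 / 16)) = -752 / 675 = -1.11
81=81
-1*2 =-2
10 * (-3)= -30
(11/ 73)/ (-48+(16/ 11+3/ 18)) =-726/ 223453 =-0.00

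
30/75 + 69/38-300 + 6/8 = -112873/380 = -297.03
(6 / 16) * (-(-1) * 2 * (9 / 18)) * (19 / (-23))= -57 / 184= -0.31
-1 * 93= -93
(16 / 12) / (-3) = -4 / 9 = -0.44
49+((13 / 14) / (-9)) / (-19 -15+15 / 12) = 404423 / 8253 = 49.00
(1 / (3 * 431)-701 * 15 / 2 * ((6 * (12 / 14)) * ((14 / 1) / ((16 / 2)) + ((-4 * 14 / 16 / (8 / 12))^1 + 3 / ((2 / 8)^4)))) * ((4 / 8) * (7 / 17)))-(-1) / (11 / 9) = -4255790.80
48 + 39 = 87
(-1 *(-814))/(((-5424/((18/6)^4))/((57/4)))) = -626373/3616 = -173.22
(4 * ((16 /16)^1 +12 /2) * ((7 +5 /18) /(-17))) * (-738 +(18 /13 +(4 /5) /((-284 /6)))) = 122250772 /13845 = 8829.96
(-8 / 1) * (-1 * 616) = 4928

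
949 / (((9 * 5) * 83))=949 / 3735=0.25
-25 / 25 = -1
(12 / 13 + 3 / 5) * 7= 693 / 65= 10.66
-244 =-244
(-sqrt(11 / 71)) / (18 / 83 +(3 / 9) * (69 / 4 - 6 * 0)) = -332 * sqrt(781) / 140651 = -0.07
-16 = -16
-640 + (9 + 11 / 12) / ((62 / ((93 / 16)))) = -81801 / 128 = -639.07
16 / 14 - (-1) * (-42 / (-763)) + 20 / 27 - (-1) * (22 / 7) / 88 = 162695 / 82404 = 1.97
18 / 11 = 1.64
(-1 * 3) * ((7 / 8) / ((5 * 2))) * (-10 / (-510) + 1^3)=-91 / 340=-0.27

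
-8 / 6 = -4 / 3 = -1.33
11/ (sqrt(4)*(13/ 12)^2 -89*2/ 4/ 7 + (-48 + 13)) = -5544/ 19661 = -0.28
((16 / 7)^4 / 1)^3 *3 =844424930131968 / 13841287201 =61007.69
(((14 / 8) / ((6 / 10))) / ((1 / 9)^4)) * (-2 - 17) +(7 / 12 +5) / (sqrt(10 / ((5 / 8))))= -17452193 / 48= -363587.35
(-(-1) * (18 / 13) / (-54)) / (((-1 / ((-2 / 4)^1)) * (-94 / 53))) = 53 / 7332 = 0.01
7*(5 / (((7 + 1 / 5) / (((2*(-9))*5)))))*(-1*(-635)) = -555625 / 2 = -277812.50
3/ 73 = 0.04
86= 86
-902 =-902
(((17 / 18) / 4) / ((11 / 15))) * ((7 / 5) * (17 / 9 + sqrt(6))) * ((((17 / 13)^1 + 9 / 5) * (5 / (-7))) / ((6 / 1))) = -1717 * sqrt(6) / 10296-29189 / 92664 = -0.72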